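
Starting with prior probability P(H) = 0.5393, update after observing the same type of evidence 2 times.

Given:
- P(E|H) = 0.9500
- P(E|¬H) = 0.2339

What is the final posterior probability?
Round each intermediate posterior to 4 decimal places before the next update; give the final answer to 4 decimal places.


Sequential Bayesian updating:

Initial prior: P(H) = 0.5393

Update 1:
  P(E) = 0.9500 × 0.5393 + 0.2339 × 0.4607 = 0.51233500 + 0.10775773 = 0.62009273
  P(H|E) = 0.51233500 / 0.62009273 = 0.8262

Update 2:
  P(E) = 0.9500 × 0.8262 + 0.2339 × 0.1738 = 0.78489000 + 0.04065182 = 0.82554182
  P(H|E) = 0.78489000 / 0.82554182 = 0.9508

Final posterior: 0.9508


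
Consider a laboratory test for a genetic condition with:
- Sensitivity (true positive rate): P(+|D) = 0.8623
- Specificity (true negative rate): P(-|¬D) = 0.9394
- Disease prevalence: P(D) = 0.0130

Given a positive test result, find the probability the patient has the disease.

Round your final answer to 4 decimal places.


Let D = has disease, + = positive test

Given:
- P(D) = 0.0130 (prevalence)
- P(+|D) = 0.8623 (sensitivity)
- P(-|¬D) = 0.9394 (specificity)
- P(+|¬D) = 0.0606 (false positive rate = 1 - specificity)

Step 1: Find P(+)
P(+) = P(+|D)P(D) + P(+|¬D)P(¬D)
     = 0.8623 × 0.0130 + 0.0606 × 0.9870
     = 0.01120990 + 0.05981220
     = 0.07102210

Step 2: Apply Bayes' theorem for P(D|+)
P(D|+) = P(+|D)P(D) / P(+)
       = 0.01120990 / 0.07102210
       = 0.1578


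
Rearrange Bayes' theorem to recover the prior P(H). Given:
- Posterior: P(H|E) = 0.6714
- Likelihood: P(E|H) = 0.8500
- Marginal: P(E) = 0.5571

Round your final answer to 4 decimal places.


From Bayes' theorem: P(H|E) = P(E|H) × P(H) / P(E)

Rearranging for P(H):
P(H) = P(H|E) × P(E) / P(E|H)
     = 0.6714 × 0.5571 / 0.8500
     = 0.37403694 / 0.8500
     = 0.4400


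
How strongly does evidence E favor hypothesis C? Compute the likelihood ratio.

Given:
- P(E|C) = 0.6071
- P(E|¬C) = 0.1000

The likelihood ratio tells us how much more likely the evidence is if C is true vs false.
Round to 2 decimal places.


Likelihood Ratio (LR) = P(E|C) / P(E|¬C)

LR = 0.6071 / 0.1000
   = 6.07

The evidence is 6.07 times more likely if C is true than if C is false.
LR > 1, so observing E raises the odds in favor of C.


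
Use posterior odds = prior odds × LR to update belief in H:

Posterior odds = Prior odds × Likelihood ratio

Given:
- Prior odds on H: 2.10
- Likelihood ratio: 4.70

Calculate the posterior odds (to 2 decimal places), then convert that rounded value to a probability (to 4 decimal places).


Step 1: Calculate posterior odds
Posterior odds = Prior odds × LR
               = 2.10 × 4.70
               = 9.87

Step 2: Convert to probability
P(H|E) = Posterior odds / (1 + Posterior odds)
       = 9.87 / (1 + 9.87)
       = 9.87 / 10.87
       = 0.9080

The evidence increased P(H) from 0.6774 to 0.9080.


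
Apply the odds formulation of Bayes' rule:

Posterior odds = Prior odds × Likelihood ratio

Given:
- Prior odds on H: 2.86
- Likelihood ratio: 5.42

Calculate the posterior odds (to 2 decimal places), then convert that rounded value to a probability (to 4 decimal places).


Step 1: Calculate posterior odds
Posterior odds = Prior odds × LR
               = 2.86 × 5.42
               = 15.50

Step 2: Convert to probability
P(H|E) = Posterior odds / (1 + Posterior odds)
       = 15.50 / (1 + 15.50)
       = 15.50 / 16.50
       = 0.9394

The evidence increased P(H) from 0.7409 to 0.9394.


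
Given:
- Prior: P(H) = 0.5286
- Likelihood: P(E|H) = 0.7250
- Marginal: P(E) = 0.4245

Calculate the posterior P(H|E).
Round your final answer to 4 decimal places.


Using Bayes' theorem:

P(H|E) = P(E|H) × P(H) / P(E)
       = 0.7250 × 0.5286 / 0.4245
       = 0.38323500 / 0.4245
       = 0.9028

The evidence strengthens our belief in H.
Prior: 0.5286 → Posterior: 0.9028


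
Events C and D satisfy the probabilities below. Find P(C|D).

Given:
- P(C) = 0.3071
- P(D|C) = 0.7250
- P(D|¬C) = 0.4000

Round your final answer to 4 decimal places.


Bayes' theorem: P(C|D) = P(D|C) × P(C) / P(D)

Step 1: Calculate P(D) using law of total probability
P(D) = P(D|C)P(C) + P(D|¬C)P(¬C)
     = 0.7250 × 0.3071 + 0.4000 × 0.6929
     = 0.22264750 + 0.27716000
     = 0.49980750

Step 2: Apply Bayes' theorem
P(C|D) = P(D|C) × P(C) / P(D)
       = 0.22264750 / 0.49980750
       = 0.4455


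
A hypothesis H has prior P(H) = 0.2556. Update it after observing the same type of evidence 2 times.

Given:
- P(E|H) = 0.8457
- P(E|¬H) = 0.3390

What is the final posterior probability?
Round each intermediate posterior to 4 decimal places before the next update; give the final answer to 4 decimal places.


Sequential Bayesian updating:

Initial prior: P(H) = 0.2556

Update 1:
  P(E) = 0.8457 × 0.2556 + 0.3390 × 0.7444 = 0.21616092 + 0.25235160 = 0.46851252
  P(H|E) = 0.21616092 / 0.46851252 = 0.4614

Update 2:
  P(E) = 0.8457 × 0.4614 + 0.3390 × 0.5386 = 0.39020598 + 0.18258540 = 0.57279138
  P(H|E) = 0.39020598 / 0.57279138 = 0.6812

Final posterior: 0.6812


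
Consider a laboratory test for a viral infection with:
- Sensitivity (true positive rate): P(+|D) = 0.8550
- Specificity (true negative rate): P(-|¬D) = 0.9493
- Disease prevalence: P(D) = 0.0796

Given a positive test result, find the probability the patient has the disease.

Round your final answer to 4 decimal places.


Let D = has disease, + = positive test

Given:
- P(D) = 0.0796 (prevalence)
- P(+|D) = 0.8550 (sensitivity)
- P(-|¬D) = 0.9493 (specificity)
- P(+|¬D) = 0.0507 (false positive rate = 1 - specificity)

Step 1: Find P(+)
P(+) = P(+|D)P(D) + P(+|¬D)P(¬D)
     = 0.8550 × 0.0796 + 0.0507 × 0.9204
     = 0.06805800 + 0.04666428
     = 0.11472228

Step 2: Apply Bayes' theorem for P(D|+)
P(D|+) = P(+|D)P(D) / P(+)
       = 0.06805800 / 0.11472228
       = 0.5932


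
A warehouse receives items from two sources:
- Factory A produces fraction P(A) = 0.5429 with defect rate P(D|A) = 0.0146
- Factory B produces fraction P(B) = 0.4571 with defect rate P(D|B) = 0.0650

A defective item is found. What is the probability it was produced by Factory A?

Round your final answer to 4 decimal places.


Let A = from Factory A, D = defective

Given:
- P(A) = 0.5429, P(B) = 0.4571
- P(D|A) = 0.0146, P(D|B) = 0.0650

Step 1: Find P(D)
P(D) = P(D|A)P(A) + P(D|B)P(B)
     = 0.0146 × 0.5429 + 0.0650 × 0.4571
     = 0.00792634 + 0.02971150
     = 0.03763784

Step 2: Apply Bayes' theorem
P(A|D) = P(D|A)P(A) / P(D)
       = 0.00792634 / 0.03763784
       = 0.2106


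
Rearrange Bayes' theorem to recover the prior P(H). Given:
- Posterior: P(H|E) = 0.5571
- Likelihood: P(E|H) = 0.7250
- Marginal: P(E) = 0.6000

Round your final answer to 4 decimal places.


From Bayes' theorem: P(H|E) = P(E|H) × P(H) / P(E)

Rearranging for P(H):
P(H) = P(H|E) × P(E) / P(E|H)
     = 0.5571 × 0.6000 / 0.7250
     = 0.33426000 / 0.7250
     = 0.4610


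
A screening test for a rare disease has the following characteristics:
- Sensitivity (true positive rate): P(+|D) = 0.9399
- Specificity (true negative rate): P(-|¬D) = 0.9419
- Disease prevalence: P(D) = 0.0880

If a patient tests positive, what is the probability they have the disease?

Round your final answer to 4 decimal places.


Let D = has disease, + = positive test

Given:
- P(D) = 0.0880 (prevalence)
- P(+|D) = 0.9399 (sensitivity)
- P(-|¬D) = 0.9419 (specificity)
- P(+|¬D) = 0.0581 (false positive rate = 1 - specificity)

Step 1: Find P(+)
P(+) = P(+|D)P(D) + P(+|¬D)P(¬D)
     = 0.9399 × 0.0880 + 0.0581 × 0.9120
     = 0.08271120 + 0.05298720
     = 0.13569840

Step 2: Apply Bayes' theorem for P(D|+)
P(D|+) = P(+|D)P(D) / P(+)
       = 0.08271120 / 0.13569840
       = 0.6095


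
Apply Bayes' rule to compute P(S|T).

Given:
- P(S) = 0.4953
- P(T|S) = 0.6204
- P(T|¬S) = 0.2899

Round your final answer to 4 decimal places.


Bayes' theorem: P(S|T) = P(T|S) × P(S) / P(T)

Step 1: Calculate P(T) using law of total probability
P(T) = P(T|S)P(S) + P(T|¬S)P(¬S)
     = 0.6204 × 0.4953 + 0.2899 × 0.5047
     = 0.30728412 + 0.14631253
     = 0.45359665

Step 2: Apply Bayes' theorem
P(S|T) = P(T|S) × P(S) / P(T)
       = 0.30728412 / 0.45359665
       = 0.6774


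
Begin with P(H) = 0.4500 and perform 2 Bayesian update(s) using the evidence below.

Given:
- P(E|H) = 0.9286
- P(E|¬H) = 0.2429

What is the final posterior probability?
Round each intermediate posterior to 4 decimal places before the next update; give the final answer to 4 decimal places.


Sequential Bayesian updating:

Initial prior: P(H) = 0.4500

Update 1:
  P(E) = 0.9286 × 0.4500 + 0.2429 × 0.5500 = 0.41787000 + 0.13359500 = 0.55146500
  P(H|E) = 0.41787000 / 0.55146500 = 0.7577

Update 2:
  P(E) = 0.9286 × 0.7577 + 0.2429 × 0.2423 = 0.70360022 + 0.05885467 = 0.76245489
  P(H|E) = 0.70360022 / 0.76245489 = 0.9228

Final posterior: 0.9228


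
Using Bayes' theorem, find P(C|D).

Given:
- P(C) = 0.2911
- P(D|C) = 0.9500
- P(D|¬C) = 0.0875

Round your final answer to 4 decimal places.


Bayes' theorem: P(C|D) = P(D|C) × P(C) / P(D)

Step 1: Calculate P(D) using law of total probability
P(D) = P(D|C)P(C) + P(D|¬C)P(¬C)
     = 0.9500 × 0.2911 + 0.0875 × 0.7089
     = 0.27654500 + 0.06202875
     = 0.33857375

Step 2: Apply Bayes' theorem
P(C|D) = P(D|C) × P(C) / P(D)
       = 0.27654500 / 0.33857375
       = 0.8168


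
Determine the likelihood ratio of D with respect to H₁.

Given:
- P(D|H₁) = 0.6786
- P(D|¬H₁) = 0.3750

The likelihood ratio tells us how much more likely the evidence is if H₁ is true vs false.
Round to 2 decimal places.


Likelihood Ratio (LR) = P(D|H₁) / P(D|¬H₁)

LR = 0.6786 / 0.3750
   = 1.81

The evidence is 1.81 times more likely if H₁ is true than if H₁ is false.
Because LR exceeds 1, D is evidence for H₁.


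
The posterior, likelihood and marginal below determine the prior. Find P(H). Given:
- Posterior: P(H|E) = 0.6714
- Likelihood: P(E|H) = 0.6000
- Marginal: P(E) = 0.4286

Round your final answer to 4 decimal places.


From Bayes' theorem: P(H|E) = P(E|H) × P(H) / P(E)

Rearranging for P(H):
P(H) = P(H|E) × P(E) / P(E|H)
     = 0.6714 × 0.4286 / 0.6000
     = 0.28776204 / 0.6000
     = 0.4796


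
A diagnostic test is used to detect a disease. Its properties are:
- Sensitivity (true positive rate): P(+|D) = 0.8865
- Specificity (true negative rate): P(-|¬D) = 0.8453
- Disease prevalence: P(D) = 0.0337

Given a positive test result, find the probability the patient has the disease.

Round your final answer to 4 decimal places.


Let D = has disease, + = positive test

Given:
- P(D) = 0.0337 (prevalence)
- P(+|D) = 0.8865 (sensitivity)
- P(-|¬D) = 0.8453 (specificity)
- P(+|¬D) = 0.1547 (false positive rate = 1 - specificity)

Step 1: Find P(+)
P(+) = P(+|D)P(D) + P(+|¬D)P(¬D)
     = 0.8865 × 0.0337 + 0.1547 × 0.9663
     = 0.02987505 + 0.14948661
     = 0.17936166

Step 2: Apply Bayes' theorem for P(D|+)
P(D|+) = P(+|D)P(D) / P(+)
       = 0.02987505 / 0.17936166
       = 0.1666


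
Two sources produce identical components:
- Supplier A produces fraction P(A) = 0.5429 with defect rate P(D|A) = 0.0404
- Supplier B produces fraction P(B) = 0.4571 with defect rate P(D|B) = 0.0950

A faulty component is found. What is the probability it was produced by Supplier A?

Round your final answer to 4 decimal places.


Let A = from Supplier A, D = faulty

Given:
- P(A) = 0.5429, P(B) = 0.4571
- P(D|A) = 0.0404, P(D|B) = 0.0950

Step 1: Find P(D)
P(D) = P(D|A)P(A) + P(D|B)P(B)
     = 0.0404 × 0.5429 + 0.0950 × 0.4571
     = 0.02193316 + 0.04342450
     = 0.06535766

Step 2: Apply Bayes' theorem
P(A|D) = P(D|A)P(A) / P(D)
       = 0.02193316 / 0.06535766
       = 0.3356


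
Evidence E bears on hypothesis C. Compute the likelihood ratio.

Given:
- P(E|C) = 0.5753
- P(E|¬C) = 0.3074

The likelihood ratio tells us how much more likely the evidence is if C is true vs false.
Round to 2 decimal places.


Likelihood Ratio (LR) = P(E|C) / P(E|¬C)

LR = 0.5753 / 0.3074
   = 1.87

The evidence is 1.87 times more likely if C is true than if C is false.
Since LR > 1, the evidence supports C over ¬C.


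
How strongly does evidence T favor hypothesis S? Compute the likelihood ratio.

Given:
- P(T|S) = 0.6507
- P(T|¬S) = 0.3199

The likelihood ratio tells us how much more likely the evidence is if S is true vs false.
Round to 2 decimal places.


Likelihood Ratio (LR) = P(T|S) / P(T|¬S)

LR = 0.6507 / 0.3199
   = 2.03

The evidence is 2.03 times more likely if S is true than if S is false.
Because LR exceeds 1, T is evidence for S.


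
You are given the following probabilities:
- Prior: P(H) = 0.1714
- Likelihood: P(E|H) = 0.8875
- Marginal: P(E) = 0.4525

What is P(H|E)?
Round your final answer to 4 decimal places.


Using Bayes' theorem:

P(H|E) = P(E|H) × P(H) / P(E)
       = 0.8875 × 0.1714 / 0.4525
       = 0.15211750 / 0.4525
       = 0.3362

The evidence strengthens our belief in H.
Prior: 0.1714 → Posterior: 0.3362


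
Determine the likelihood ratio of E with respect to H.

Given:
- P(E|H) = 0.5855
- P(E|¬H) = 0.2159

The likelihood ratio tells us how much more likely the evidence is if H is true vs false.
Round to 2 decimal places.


Likelihood Ratio (LR) = P(E|H) / P(E|¬H)

LR = 0.5855 / 0.2159
   = 2.71

The evidence is 2.71 times more likely if H is true than if H is false.
Since LR > 1, the evidence supports H over ¬H.


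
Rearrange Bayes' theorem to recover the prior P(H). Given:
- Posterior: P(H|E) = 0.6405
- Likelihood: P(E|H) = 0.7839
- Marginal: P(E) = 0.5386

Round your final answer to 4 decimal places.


From Bayes' theorem: P(H|E) = P(E|H) × P(H) / P(E)

Rearranging for P(H):
P(H) = P(H|E) × P(E) / P(E|H)
     = 0.6405 × 0.5386 / 0.7839
     = 0.34497330 / 0.7839
     = 0.4401


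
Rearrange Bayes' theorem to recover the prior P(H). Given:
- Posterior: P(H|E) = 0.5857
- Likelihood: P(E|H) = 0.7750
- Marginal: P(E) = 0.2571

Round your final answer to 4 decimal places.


From Bayes' theorem: P(H|E) = P(E|H) × P(H) / P(E)

Rearranging for P(H):
P(H) = P(H|E) × P(E) / P(E|H)
     = 0.5857 × 0.2571 / 0.7750
     = 0.15058347 / 0.7750
     = 0.1943


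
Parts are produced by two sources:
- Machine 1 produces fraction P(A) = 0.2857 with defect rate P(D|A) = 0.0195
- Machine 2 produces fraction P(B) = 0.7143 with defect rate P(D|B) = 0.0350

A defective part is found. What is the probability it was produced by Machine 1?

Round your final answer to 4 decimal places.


Let A = from Machine 1, D = defective

Given:
- P(A) = 0.2857, P(B) = 0.7143
- P(D|A) = 0.0195, P(D|B) = 0.0350

Step 1: Find P(D)
P(D) = P(D|A)P(A) + P(D|B)P(B)
     = 0.0195 × 0.2857 + 0.0350 × 0.7143
     = 0.00557115 + 0.02500050
     = 0.03057165

Step 2: Apply Bayes' theorem
P(A|D) = P(D|A)P(A) / P(D)
       = 0.00557115 / 0.03057165
       = 0.1822


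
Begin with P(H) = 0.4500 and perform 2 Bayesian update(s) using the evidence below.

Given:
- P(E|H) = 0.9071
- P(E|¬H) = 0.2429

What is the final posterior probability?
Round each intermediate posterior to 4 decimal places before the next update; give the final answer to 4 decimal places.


Sequential Bayesian updating:

Initial prior: P(H) = 0.4500

Update 1:
  P(E) = 0.9071 × 0.4500 + 0.2429 × 0.5500 = 0.40819500 + 0.13359500 = 0.54179000
  P(H|E) = 0.40819500 / 0.54179000 = 0.7534

Update 2:
  P(E) = 0.9071 × 0.7534 + 0.2429 × 0.2466 = 0.68340914 + 0.05989914 = 0.74330828
  P(H|E) = 0.68340914 / 0.74330828 = 0.9194

Final posterior: 0.9194


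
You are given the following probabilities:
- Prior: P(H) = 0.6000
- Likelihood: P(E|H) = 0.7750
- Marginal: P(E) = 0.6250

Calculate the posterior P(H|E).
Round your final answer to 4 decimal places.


Using Bayes' theorem:

P(H|E) = P(E|H) × P(H) / P(E)
       = 0.7750 × 0.6000 / 0.6250
       = 0.46500000 / 0.6250
       = 0.7440

The evidence strengthens our belief in H.
Prior: 0.6000 → Posterior: 0.7440


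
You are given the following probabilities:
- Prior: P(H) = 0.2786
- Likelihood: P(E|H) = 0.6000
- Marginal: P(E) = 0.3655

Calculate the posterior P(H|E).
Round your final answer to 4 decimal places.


Using Bayes' theorem:

P(H|E) = P(E|H) × P(H) / P(E)
       = 0.6000 × 0.2786 / 0.3655
       = 0.16716000 / 0.3655
       = 0.4573

The evidence strengthens our belief in H.
Prior: 0.2786 → Posterior: 0.4573


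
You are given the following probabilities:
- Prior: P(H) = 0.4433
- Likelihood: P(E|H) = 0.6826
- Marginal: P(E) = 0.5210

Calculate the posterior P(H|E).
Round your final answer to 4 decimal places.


Using Bayes' theorem:

P(H|E) = P(E|H) × P(H) / P(E)
       = 0.6826 × 0.4433 / 0.5210
       = 0.30259658 / 0.5210
       = 0.5808

The evidence strengthens our belief in H.
Prior: 0.4433 → Posterior: 0.5808


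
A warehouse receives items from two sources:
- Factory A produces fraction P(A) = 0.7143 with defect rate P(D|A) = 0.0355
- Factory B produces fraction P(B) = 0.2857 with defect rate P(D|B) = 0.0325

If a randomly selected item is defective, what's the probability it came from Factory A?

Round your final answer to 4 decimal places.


Let A = from Factory A, D = defective

Given:
- P(A) = 0.7143, P(B) = 0.2857
- P(D|A) = 0.0355, P(D|B) = 0.0325

Step 1: Find P(D)
P(D) = P(D|A)P(A) + P(D|B)P(B)
     = 0.0355 × 0.7143 + 0.0325 × 0.2857
     = 0.02535765 + 0.00928525
     = 0.03464290

Step 2: Apply Bayes' theorem
P(A|D) = P(D|A)P(A) / P(D)
       = 0.02535765 / 0.03464290
       = 0.7320


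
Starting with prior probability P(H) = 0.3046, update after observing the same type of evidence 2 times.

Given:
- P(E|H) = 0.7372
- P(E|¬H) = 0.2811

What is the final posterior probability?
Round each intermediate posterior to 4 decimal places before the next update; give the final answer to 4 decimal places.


Sequential Bayesian updating:

Initial prior: P(H) = 0.3046

Update 1:
  P(E) = 0.7372 × 0.3046 + 0.2811 × 0.6954 = 0.22455112 + 0.19547694 = 0.42002806
  P(H|E) = 0.22455112 / 0.42002806 = 0.5346

Update 2:
  P(E) = 0.7372 × 0.5346 + 0.2811 × 0.4654 = 0.39410712 + 0.13082394 = 0.52493106
  P(H|E) = 0.39410712 / 0.52493106 = 0.7508

Final posterior: 0.7508


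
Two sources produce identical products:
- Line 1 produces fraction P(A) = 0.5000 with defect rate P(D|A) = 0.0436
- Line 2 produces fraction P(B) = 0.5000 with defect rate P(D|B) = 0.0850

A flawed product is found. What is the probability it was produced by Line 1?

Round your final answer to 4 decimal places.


Let A = from Line 1, D = flawed

Given:
- P(A) = 0.5000, P(B) = 0.5000
- P(D|A) = 0.0436, P(D|B) = 0.0850

Step 1: Find P(D)
P(D) = P(D|A)P(A) + P(D|B)P(B)
     = 0.0436 × 0.5000 + 0.0850 × 0.5000
     = 0.02180000 + 0.04250000
     = 0.06430000

Step 2: Apply Bayes' theorem
P(A|D) = P(D|A)P(A) / P(D)
       = 0.02180000 / 0.06430000
       = 0.3390


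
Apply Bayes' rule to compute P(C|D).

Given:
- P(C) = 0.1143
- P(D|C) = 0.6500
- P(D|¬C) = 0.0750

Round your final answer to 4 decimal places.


Bayes' theorem: P(C|D) = P(D|C) × P(C) / P(D)

Step 1: Calculate P(D) using law of total probability
P(D) = P(D|C)P(C) + P(D|¬C)P(¬C)
     = 0.6500 × 0.1143 + 0.0750 × 0.8857
     = 0.07429500 + 0.06642750
     = 0.14072250

Step 2: Apply Bayes' theorem
P(C|D) = P(D|C) × P(C) / P(D)
       = 0.07429500 / 0.14072250
       = 0.5280


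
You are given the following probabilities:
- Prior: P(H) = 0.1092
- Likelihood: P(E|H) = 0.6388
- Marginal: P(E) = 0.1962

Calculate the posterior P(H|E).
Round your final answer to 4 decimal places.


Using Bayes' theorem:

P(H|E) = P(E|H) × P(H) / P(E)
       = 0.6388 × 0.1092 / 0.1962
       = 0.06975696 / 0.1962
       = 0.3555

The evidence strengthens our belief in H.
Prior: 0.1092 → Posterior: 0.3555


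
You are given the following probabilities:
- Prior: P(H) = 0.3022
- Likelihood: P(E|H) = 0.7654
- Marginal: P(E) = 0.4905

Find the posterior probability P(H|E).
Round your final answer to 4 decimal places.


Using Bayes' theorem:

P(H|E) = P(E|H) × P(H) / P(E)
       = 0.7654 × 0.3022 / 0.4905
       = 0.23130388 / 0.4905
       = 0.4716

The evidence strengthens our belief in H.
Prior: 0.3022 → Posterior: 0.4716


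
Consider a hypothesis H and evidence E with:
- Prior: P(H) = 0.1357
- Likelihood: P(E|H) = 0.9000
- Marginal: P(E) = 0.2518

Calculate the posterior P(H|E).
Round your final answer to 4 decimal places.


Using Bayes' theorem:

P(H|E) = P(E|H) × P(H) / P(E)
       = 0.9000 × 0.1357 / 0.2518
       = 0.12213000 / 0.2518
       = 0.4850

The evidence strengthens our belief in H.
Prior: 0.1357 → Posterior: 0.4850


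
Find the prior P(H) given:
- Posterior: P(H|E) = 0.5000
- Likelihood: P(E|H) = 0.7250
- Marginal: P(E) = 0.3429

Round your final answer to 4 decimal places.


From Bayes' theorem: P(H|E) = P(E|H) × P(H) / P(E)

Rearranging for P(H):
P(H) = P(H|E) × P(E) / P(E|H)
     = 0.5000 × 0.3429 / 0.7250
     = 0.17145000 / 0.7250
     = 0.2365


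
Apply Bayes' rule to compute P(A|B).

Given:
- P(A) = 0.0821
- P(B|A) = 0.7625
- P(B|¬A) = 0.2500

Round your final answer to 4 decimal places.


Bayes' theorem: P(A|B) = P(B|A) × P(A) / P(B)

Step 1: Calculate P(B) using law of total probability
P(B) = P(B|A)P(A) + P(B|¬A)P(¬A)
     = 0.7625 × 0.0821 + 0.2500 × 0.9179
     = 0.06260125 + 0.22947500
     = 0.29207625

Step 2: Apply Bayes' theorem
P(A|B) = P(B|A) × P(A) / P(B)
       = 0.06260125 / 0.29207625
       = 0.2143


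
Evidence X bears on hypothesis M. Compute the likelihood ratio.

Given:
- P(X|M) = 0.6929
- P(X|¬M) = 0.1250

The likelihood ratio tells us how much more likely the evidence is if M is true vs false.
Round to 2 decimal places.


Likelihood Ratio (LR) = P(X|M) / P(X|¬M)

LR = 0.6929 / 0.1250
   = 5.54

The evidence is 5.54 times more likely if M is true than if M is false.
LR > 1, so observing X raises the odds in favor of M.


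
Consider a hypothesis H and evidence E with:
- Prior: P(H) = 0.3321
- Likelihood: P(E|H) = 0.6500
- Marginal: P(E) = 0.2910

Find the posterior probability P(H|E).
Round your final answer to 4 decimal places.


Using Bayes' theorem:

P(H|E) = P(E|H) × P(H) / P(E)
       = 0.6500 × 0.3321 / 0.2910
       = 0.21586500 / 0.2910
       = 0.7418

The evidence strengthens our belief in H.
Prior: 0.3321 → Posterior: 0.7418


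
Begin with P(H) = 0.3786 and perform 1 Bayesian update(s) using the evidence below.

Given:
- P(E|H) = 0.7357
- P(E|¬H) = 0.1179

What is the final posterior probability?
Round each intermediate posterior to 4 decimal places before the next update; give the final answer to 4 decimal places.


Sequential Bayesian updating:

Initial prior: P(H) = 0.3786

Update 1:
  P(E) = 0.7357 × 0.3786 + 0.1179 × 0.6214 = 0.27853602 + 0.07326306 = 0.35179908
  P(H|E) = 0.27853602 / 0.35179908 = 0.7917

Final posterior: 0.7917


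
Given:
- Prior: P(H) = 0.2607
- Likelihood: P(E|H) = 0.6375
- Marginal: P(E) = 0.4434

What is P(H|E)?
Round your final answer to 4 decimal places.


Using Bayes' theorem:

P(H|E) = P(E|H) × P(H) / P(E)
       = 0.6375 × 0.2607 / 0.4434
       = 0.16619625 / 0.4434
       = 0.3748

The evidence strengthens our belief in H.
Prior: 0.2607 → Posterior: 0.3748


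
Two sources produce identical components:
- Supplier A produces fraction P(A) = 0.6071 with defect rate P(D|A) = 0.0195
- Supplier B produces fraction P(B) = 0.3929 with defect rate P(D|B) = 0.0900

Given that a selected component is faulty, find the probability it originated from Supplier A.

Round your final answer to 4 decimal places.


Let A = from Supplier A, D = faulty

Given:
- P(A) = 0.6071, P(B) = 0.3929
- P(D|A) = 0.0195, P(D|B) = 0.0900

Step 1: Find P(D)
P(D) = P(D|A)P(A) + P(D|B)P(B)
     = 0.0195 × 0.6071 + 0.0900 × 0.3929
     = 0.01183845 + 0.03536100
     = 0.04719945

Step 2: Apply Bayes' theorem
P(A|D) = P(D|A)P(A) / P(D)
       = 0.01183845 / 0.04719945
       = 0.2508


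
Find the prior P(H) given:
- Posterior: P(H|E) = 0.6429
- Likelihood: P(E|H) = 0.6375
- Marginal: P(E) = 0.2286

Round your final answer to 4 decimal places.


From Bayes' theorem: P(H|E) = P(E|H) × P(H) / P(E)

Rearranging for P(H):
P(H) = P(H|E) × P(E) / P(E|H)
     = 0.6429 × 0.2286 / 0.6375
     = 0.14696694 / 0.6375
     = 0.2305


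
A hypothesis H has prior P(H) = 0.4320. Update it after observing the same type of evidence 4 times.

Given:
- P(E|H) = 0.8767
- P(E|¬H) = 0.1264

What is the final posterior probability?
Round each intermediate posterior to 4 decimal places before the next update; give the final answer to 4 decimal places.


Sequential Bayesian updating:

Initial prior: P(H) = 0.4320

Update 1:
  P(E) = 0.8767 × 0.4320 + 0.1264 × 0.5680 = 0.37873440 + 0.07179520 = 0.45052960
  P(H|E) = 0.37873440 / 0.45052960 = 0.8406

Update 2:
  P(E) = 0.8767 × 0.8406 + 0.1264 × 0.1594 = 0.73695402 + 0.02014816 = 0.75710218
  P(H|E) = 0.73695402 / 0.75710218 = 0.9734

Update 3:
  P(E) = 0.8767 × 0.9734 + 0.1264 × 0.0266 = 0.85337978 + 0.00336224 = 0.85674202
  P(H|E) = 0.85337978 / 0.85674202 = 0.9961

Update 4:
  P(E) = 0.8767 × 0.9961 + 0.1264 × 0.0039 = 0.87328087 + 0.00049296 = 0.87377383
  P(H|E) = 0.87328087 / 0.87377383 = 0.9994

Final posterior: 0.9994


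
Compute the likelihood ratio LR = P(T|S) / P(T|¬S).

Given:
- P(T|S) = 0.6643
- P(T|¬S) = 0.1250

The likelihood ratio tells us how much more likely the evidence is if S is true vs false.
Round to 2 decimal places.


Likelihood Ratio (LR) = P(T|S) / P(T|¬S)

LR = 0.6643 / 0.1250
   = 5.31

The evidence is 5.31 times more likely if S is true than if S is false.
Since LR > 1, the evidence supports S over ¬S.


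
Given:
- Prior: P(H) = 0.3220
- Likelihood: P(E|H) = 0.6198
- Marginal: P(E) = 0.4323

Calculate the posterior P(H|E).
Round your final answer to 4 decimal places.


Using Bayes' theorem:

P(H|E) = P(E|H) × P(H) / P(E)
       = 0.6198 × 0.3220 / 0.4323
       = 0.19957560 / 0.4323
       = 0.4617

The evidence strengthens our belief in H.
Prior: 0.3220 → Posterior: 0.4617


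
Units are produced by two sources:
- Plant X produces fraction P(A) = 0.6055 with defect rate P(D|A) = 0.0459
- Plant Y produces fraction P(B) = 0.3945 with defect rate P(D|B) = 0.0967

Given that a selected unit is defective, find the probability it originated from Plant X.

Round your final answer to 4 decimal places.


Let A = from Plant X, D = defective

Given:
- P(A) = 0.6055, P(B) = 0.3945
- P(D|A) = 0.0459, P(D|B) = 0.0967

Step 1: Find P(D)
P(D) = P(D|A)P(A) + P(D|B)P(B)
     = 0.0459 × 0.6055 + 0.0967 × 0.3945
     = 0.02779245 + 0.03814815
     = 0.06594060

Step 2: Apply Bayes' theorem
P(A|D) = P(D|A)P(A) / P(D)
       = 0.02779245 / 0.06594060
       = 0.4215


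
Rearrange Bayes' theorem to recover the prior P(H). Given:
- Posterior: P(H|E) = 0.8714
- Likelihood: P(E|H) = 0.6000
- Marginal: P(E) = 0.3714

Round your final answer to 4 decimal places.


From Bayes' theorem: P(H|E) = P(E|H) × P(H) / P(E)

Rearranging for P(H):
P(H) = P(H|E) × P(E) / P(E|H)
     = 0.8714 × 0.3714 / 0.6000
     = 0.32363796 / 0.6000
     = 0.5394


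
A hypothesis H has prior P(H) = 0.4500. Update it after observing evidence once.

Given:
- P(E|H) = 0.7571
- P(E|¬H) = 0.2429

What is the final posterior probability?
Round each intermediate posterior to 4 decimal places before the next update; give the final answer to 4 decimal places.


Sequential Bayesian updating:

Initial prior: P(H) = 0.4500

Update 1:
  P(E) = 0.7571 × 0.4500 + 0.2429 × 0.5500 = 0.34069500 + 0.13359500 = 0.47429000
  P(H|E) = 0.34069500 / 0.47429000 = 0.7183

Final posterior: 0.7183


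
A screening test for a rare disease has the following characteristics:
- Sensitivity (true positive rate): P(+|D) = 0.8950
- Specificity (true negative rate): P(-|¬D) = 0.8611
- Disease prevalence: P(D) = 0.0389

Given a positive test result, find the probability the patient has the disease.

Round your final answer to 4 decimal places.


Let D = has disease, + = positive test

Given:
- P(D) = 0.0389 (prevalence)
- P(+|D) = 0.8950 (sensitivity)
- P(-|¬D) = 0.8611 (specificity)
- P(+|¬D) = 0.1389 (false positive rate = 1 - specificity)

Step 1: Find P(+)
P(+) = P(+|D)P(D) + P(+|¬D)P(¬D)
     = 0.8950 × 0.0389 + 0.1389 × 0.9611
     = 0.03481550 + 0.13349679
     = 0.16831229

Step 2: Apply Bayes' theorem for P(D|+)
P(D|+) = P(+|D)P(D) / P(+)
       = 0.03481550 / 0.16831229
       = 0.2069


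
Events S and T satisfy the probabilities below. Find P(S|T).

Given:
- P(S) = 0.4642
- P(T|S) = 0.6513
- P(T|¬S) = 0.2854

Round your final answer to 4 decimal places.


Bayes' theorem: P(S|T) = P(T|S) × P(S) / P(T)

Step 1: Calculate P(T) using law of total probability
P(T) = P(T|S)P(S) + P(T|¬S)P(¬S)
     = 0.6513 × 0.4642 + 0.2854 × 0.5358
     = 0.30233346 + 0.15291732
     = 0.45525078

Step 2: Apply Bayes' theorem
P(S|T) = P(T|S) × P(S) / P(T)
       = 0.30233346 / 0.45525078
       = 0.6641


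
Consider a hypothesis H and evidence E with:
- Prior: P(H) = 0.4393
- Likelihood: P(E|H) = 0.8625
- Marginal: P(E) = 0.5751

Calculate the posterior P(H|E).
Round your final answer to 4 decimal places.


Using Bayes' theorem:

P(H|E) = P(E|H) × P(H) / P(E)
       = 0.8625 × 0.4393 / 0.5751
       = 0.37889625 / 0.5751
       = 0.6588

The evidence strengthens our belief in H.
Prior: 0.4393 → Posterior: 0.6588


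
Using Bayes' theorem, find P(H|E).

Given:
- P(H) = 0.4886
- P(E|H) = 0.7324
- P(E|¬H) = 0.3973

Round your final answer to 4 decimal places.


Bayes' theorem: P(H|E) = P(E|H) × P(H) / P(E)

Step 1: Calculate P(E) using law of total probability
P(E) = P(E|H)P(H) + P(E|¬H)P(¬H)
     = 0.7324 × 0.4886 + 0.3973 × 0.5114
     = 0.35785064 + 0.20317922
     = 0.56102986

Step 2: Apply Bayes' theorem
P(H|E) = P(E|H) × P(H) / P(E)
       = 0.35785064 / 0.56102986
       = 0.6378


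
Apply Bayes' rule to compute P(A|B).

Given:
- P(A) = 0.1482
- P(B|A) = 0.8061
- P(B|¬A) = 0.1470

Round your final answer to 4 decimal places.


Bayes' theorem: P(A|B) = P(B|A) × P(A) / P(B)

Step 1: Calculate P(B) using law of total probability
P(B) = P(B|A)P(A) + P(B|¬A)P(¬A)
     = 0.8061 × 0.1482 + 0.1470 × 0.8518
     = 0.11946402 + 0.12521460
     = 0.24467862

Step 2: Apply Bayes' theorem
P(A|B) = P(B|A) × P(A) / P(B)
       = 0.11946402 / 0.24467862
       = 0.4882


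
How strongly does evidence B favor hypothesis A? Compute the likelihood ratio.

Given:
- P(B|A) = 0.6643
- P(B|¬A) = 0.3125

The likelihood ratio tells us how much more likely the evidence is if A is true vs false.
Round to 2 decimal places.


Likelihood Ratio (LR) = P(B|A) / P(B|¬A)

LR = 0.6643 / 0.3125
   = 2.13

The evidence is 2.13 times more likely if A is true than if A is false.
LR > 1, so observing B raises the odds in favor of A.


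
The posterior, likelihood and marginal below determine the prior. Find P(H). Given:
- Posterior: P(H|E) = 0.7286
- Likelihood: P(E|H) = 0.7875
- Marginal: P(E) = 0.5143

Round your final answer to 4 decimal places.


From Bayes' theorem: P(H|E) = P(E|H) × P(H) / P(E)

Rearranging for P(H):
P(H) = P(H|E) × P(E) / P(E|H)
     = 0.7286 × 0.5143 / 0.7875
     = 0.37471898 / 0.7875
     = 0.4758


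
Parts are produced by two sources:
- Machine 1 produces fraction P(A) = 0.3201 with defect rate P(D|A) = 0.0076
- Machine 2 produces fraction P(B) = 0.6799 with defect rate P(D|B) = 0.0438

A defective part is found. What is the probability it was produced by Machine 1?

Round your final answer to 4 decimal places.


Let A = from Machine 1, D = defective

Given:
- P(A) = 0.3201, P(B) = 0.6799
- P(D|A) = 0.0076, P(D|B) = 0.0438

Step 1: Find P(D)
P(D) = P(D|A)P(A) + P(D|B)P(B)
     = 0.0076 × 0.3201 + 0.0438 × 0.6799
     = 0.00243276 + 0.02977962
     = 0.03221238

Step 2: Apply Bayes' theorem
P(A|D) = P(D|A)P(A) / P(D)
       = 0.00243276 / 0.03221238
       = 0.0755


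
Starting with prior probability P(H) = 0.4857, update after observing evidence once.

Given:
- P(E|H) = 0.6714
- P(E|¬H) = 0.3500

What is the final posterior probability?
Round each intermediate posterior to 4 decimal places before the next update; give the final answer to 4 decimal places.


Sequential Bayesian updating:

Initial prior: P(H) = 0.4857

Update 1:
  P(E) = 0.6714 × 0.4857 + 0.3500 × 0.5143 = 0.32609898 + 0.18000500 = 0.50610398
  P(H|E) = 0.32609898 / 0.50610398 = 0.6443

Final posterior: 0.6443


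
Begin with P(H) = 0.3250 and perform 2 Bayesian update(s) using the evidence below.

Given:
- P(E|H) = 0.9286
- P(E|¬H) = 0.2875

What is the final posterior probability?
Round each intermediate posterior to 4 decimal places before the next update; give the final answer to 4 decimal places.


Sequential Bayesian updating:

Initial prior: P(H) = 0.3250

Update 1:
  P(E) = 0.9286 × 0.3250 + 0.2875 × 0.6750 = 0.30179500 + 0.19406250 = 0.49585750
  P(H|E) = 0.30179500 / 0.49585750 = 0.6086

Update 2:
  P(E) = 0.9286 × 0.6086 + 0.2875 × 0.3914 = 0.56514596 + 0.11252750 = 0.67767346
  P(H|E) = 0.56514596 / 0.67767346 = 0.8340

Final posterior: 0.8340


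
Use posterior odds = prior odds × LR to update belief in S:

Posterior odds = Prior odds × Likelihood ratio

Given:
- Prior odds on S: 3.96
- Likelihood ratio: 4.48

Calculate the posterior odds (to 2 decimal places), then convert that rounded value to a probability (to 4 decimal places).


Step 1: Calculate posterior odds
Posterior odds = Prior odds × LR
               = 3.96 × 4.48
               = 17.74

Step 2: Convert to probability
P(S|E) = Posterior odds / (1 + Posterior odds)
       = 17.74 / (1 + 17.74)
       = 17.74 / 18.74
       = 0.9466

The evidence increased P(S) from 0.7984 to 0.9466.


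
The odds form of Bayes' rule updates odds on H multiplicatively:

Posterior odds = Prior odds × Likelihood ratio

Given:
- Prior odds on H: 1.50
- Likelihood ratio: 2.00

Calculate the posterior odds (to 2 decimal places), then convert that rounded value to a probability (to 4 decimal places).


Step 1: Calculate posterior odds
Posterior odds = Prior odds × LR
               = 1.50 × 2.00
               = 3.00

Step 2: Convert to probability
P(H|E) = Posterior odds / (1 + Posterior odds)
       = 3.00 / (1 + 3.00)
       = 3.00 / 4.00
       = 0.7500

The evidence increased P(H) from 0.6000 to 0.7500.


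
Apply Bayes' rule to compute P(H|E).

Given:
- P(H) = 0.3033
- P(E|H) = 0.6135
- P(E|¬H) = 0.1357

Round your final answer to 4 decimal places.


Bayes' theorem: P(H|E) = P(E|H) × P(H) / P(E)

Step 1: Calculate P(E) using law of total probability
P(E) = P(E|H)P(H) + P(E|¬H)P(¬H)
     = 0.6135 × 0.3033 + 0.1357 × 0.6967
     = 0.18607455 + 0.09454219
     = 0.28061674

Step 2: Apply Bayes' theorem
P(H|E) = P(E|H) × P(H) / P(E)
       = 0.18607455 / 0.28061674
       = 0.6631


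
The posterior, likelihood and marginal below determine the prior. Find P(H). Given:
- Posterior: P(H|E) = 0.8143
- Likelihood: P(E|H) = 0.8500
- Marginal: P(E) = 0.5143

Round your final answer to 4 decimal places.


From Bayes' theorem: P(H|E) = P(E|H) × P(H) / P(E)

Rearranging for P(H):
P(H) = P(H|E) × P(E) / P(E|H)
     = 0.8143 × 0.5143 / 0.8500
     = 0.41879449 / 0.8500
     = 0.4927


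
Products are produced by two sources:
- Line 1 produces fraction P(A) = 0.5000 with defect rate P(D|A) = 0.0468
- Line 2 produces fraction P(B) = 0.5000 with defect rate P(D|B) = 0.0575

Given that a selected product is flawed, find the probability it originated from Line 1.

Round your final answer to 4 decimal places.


Let A = from Line 1, D = flawed

Given:
- P(A) = 0.5000, P(B) = 0.5000
- P(D|A) = 0.0468, P(D|B) = 0.0575

Step 1: Find P(D)
P(D) = P(D|A)P(A) + P(D|B)P(B)
     = 0.0468 × 0.5000 + 0.0575 × 0.5000
     = 0.02340000 + 0.02875000
     = 0.05215000

Step 2: Apply Bayes' theorem
P(A|D) = P(D|A)P(A) / P(D)
       = 0.02340000 / 0.05215000
       = 0.4487


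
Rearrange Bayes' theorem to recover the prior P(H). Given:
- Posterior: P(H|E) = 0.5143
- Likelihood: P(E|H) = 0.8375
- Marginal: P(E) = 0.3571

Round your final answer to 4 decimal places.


From Bayes' theorem: P(H|E) = P(E|H) × P(H) / P(E)

Rearranging for P(H):
P(H) = P(H|E) × P(E) / P(E|H)
     = 0.5143 × 0.3571 / 0.8375
     = 0.18365653 / 0.8375
     = 0.2193


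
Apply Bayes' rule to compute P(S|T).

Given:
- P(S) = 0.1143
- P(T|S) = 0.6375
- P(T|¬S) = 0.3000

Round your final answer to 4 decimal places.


Bayes' theorem: P(S|T) = P(T|S) × P(S) / P(T)

Step 1: Calculate P(T) using law of total probability
P(T) = P(T|S)P(S) + P(T|¬S)P(¬S)
     = 0.6375 × 0.1143 + 0.3000 × 0.8857
     = 0.07286625 + 0.26571000
     = 0.33857625

Step 2: Apply Bayes' theorem
P(S|T) = P(T|S) × P(S) / P(T)
       = 0.07286625 / 0.33857625
       = 0.2152


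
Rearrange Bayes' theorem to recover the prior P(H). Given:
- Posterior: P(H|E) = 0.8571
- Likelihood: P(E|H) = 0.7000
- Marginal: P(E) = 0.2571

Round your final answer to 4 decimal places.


From Bayes' theorem: P(H|E) = P(E|H) × P(H) / P(E)

Rearranging for P(H):
P(H) = P(H|E) × P(E) / P(E|H)
     = 0.8571 × 0.2571 / 0.7000
     = 0.22036041 / 0.7000
     = 0.3148


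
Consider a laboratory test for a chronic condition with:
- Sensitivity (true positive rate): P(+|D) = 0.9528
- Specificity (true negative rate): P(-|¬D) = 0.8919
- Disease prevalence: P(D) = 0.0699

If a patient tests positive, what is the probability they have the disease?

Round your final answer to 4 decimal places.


Let D = has disease, + = positive test

Given:
- P(D) = 0.0699 (prevalence)
- P(+|D) = 0.9528 (sensitivity)
- P(-|¬D) = 0.8919 (specificity)
- P(+|¬D) = 0.1081 (false positive rate = 1 - specificity)

Step 1: Find P(+)
P(+) = P(+|D)P(D) + P(+|¬D)P(¬D)
     = 0.9528 × 0.0699 + 0.1081 × 0.9301
     = 0.06660072 + 0.10054381
     = 0.16714453

Step 2: Apply Bayes' theorem for P(D|+)
P(D|+) = P(+|D)P(D) / P(+)
       = 0.06660072 / 0.16714453
       = 0.3985


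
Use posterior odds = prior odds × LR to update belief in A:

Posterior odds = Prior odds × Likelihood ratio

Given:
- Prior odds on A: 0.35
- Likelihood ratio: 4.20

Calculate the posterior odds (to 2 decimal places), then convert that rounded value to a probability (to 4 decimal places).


Step 1: Calculate posterior odds
Posterior odds = Prior odds × LR
               = 0.35 × 4.20
               = 1.47

Step 2: Convert to probability
P(A|E) = Posterior odds / (1 + Posterior odds)
       = 1.47 / (1 + 1.47)
       = 1.47 / 2.47
       = 0.5951

The evidence increased P(A) from 0.2593 to 0.5951.


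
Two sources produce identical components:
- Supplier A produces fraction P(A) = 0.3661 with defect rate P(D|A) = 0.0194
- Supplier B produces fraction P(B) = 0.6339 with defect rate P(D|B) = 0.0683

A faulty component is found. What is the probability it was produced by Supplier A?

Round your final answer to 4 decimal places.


Let A = from Supplier A, D = faulty

Given:
- P(A) = 0.3661, P(B) = 0.6339
- P(D|A) = 0.0194, P(D|B) = 0.0683

Step 1: Find P(D)
P(D) = P(D|A)P(A) + P(D|B)P(B)
     = 0.0194 × 0.3661 + 0.0683 × 0.6339
     = 0.00710234 + 0.04329537
     = 0.05039771

Step 2: Apply Bayes' theorem
P(A|D) = P(D|A)P(A) / P(D)
       = 0.00710234 / 0.05039771
       = 0.1409


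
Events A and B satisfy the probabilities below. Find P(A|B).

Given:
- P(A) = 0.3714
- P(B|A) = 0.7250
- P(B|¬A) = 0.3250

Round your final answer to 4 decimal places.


Bayes' theorem: P(A|B) = P(B|A) × P(A) / P(B)

Step 1: Calculate P(B) using law of total probability
P(B) = P(B|A)P(A) + P(B|¬A)P(¬A)
     = 0.7250 × 0.3714 + 0.3250 × 0.6286
     = 0.26926500 + 0.20429500
     = 0.47356000

Step 2: Apply Bayes' theorem
P(A|B) = P(B|A) × P(A) / P(B)
       = 0.26926500 / 0.47356000
       = 0.5686


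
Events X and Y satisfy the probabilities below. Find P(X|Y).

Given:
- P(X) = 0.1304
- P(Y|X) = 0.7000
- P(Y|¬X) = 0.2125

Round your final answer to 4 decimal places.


Bayes' theorem: P(X|Y) = P(Y|X) × P(X) / P(Y)

Step 1: Calculate P(Y) using law of total probability
P(Y) = P(Y|X)P(X) + P(Y|¬X)P(¬X)
     = 0.7000 × 0.1304 + 0.2125 × 0.8696
     = 0.09128000 + 0.18479000
     = 0.27607000

Step 2: Apply Bayes' theorem
P(X|Y) = P(Y|X) × P(X) / P(Y)
       = 0.09128000 / 0.27607000
       = 0.3306
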